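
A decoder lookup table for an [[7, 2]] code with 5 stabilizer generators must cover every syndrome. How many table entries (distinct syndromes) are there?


Each stabilizer generator gives a binary (+1 or -1) measurement outcome.
With 5 independent generators:
Total syndromes = 2^5
= 32

32


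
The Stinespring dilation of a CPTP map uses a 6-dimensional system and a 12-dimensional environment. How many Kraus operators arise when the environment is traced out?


Tracing out the environment in an orthonormal basis {|i>_E} gives Kraus operators K_i = <i|_E U |0>_E.
Number of Kraus operators = dim(H_env) = d_env
= 12

12


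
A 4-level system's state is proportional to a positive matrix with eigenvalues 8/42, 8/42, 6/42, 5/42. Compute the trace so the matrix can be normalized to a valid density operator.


tr(M) = sum of eigenvalues
= 8/42 + 8/42 + 6/42 + 5/42
= 27/42
= 0.6429

0.6429


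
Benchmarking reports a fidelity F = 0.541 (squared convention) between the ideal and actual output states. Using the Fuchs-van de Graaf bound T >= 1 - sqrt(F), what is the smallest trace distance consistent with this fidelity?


Fuchs-van de Graaf (squared-fidelity convention): 1 - sqrt(F) <= T <= sqrt(1 - F).
Lower bound: T >= 1 - sqrt(F)
sqrt(F) = sqrt(0.541) = 0.7355
T >= 1 - 0.7355
T >= 0.2645

0.2645


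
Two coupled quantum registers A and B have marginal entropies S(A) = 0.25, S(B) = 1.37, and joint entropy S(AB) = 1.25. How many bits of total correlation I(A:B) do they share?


I(A:B) = S(A) + S(B) - S(AB)
= 0.25 + 1.37 - 1.25
= 0.3700

0.3700


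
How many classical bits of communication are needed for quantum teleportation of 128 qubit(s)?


Quantum teleportation requires 2 classical bits per qubit teleported.
128 qubit(s) -> 2 * 128 = 256 classical bits

256


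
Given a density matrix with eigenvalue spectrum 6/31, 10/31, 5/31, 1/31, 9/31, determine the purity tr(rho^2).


tr(rho^2) = sum of eigenvalues squared
= (6/31)^2 + (10/31)^2 + (5/31)^2 + (1/31)^2 + (9/31)^2
= (36 + 100 + 25 + 1 + 81) / 961
= 243/961
= 0.2529

0.2529


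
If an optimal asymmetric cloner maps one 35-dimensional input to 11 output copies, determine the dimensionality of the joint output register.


Output space = H^(tensor 11) where dim(H) = 35
dim = 35^11
= 1225 (after 2 factors)
= 42875 (after 3 factors)
= 1500625 (after 4 factors)
= 52521875 (after 5 factors)
= 1838265625 (after 6 factors)
= 64339296875 (after 7 factors)
= 2251875390625 (after 8 factors)
= 78815638671875 (after 9 factors)
= 2758547353515625 (after 10 factors)
= 96549157373046875 (after 11 factors)
= 96549157373046875

96549157373046875


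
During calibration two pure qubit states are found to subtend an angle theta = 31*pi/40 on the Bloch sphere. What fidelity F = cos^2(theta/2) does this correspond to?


For states separated by angle theta on Bloch sphere:
F = cos^2(theta/2)
theta = 31*pi/40 = 2.4347
theta/2 = 1.2174
cos(theta/2) = 0.3461
F = 0.1198

0.1198


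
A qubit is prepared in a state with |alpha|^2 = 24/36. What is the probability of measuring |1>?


|alpha|^2 = 24/36 = 0.6667
|beta|^2 = 1 - 24/36 = 12/36 = 0.3333
P(|1>) = |beta|^2 = 0.3333

0.3333


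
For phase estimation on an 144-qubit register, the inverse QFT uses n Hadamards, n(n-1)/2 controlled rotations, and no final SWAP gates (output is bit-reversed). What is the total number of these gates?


Hadamard gates: 144
Controlled rotations: n*(n-1)/2 = 144*143/2 = 10296
SWAP gates: 0 (omitted)
Total = 144 + 10296
= 10440

10440


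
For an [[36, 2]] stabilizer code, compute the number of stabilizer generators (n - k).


For an [[n,k]] stabilizer code:
Number of stabilizer generators = n - k
= 36 - 2
= 34

34


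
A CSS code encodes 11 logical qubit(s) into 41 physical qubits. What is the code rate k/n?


Code rate R = k/n
= 11/41
= 0.2683

0.2683


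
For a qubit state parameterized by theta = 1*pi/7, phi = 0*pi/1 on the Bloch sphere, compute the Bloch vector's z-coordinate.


theta = 0.4488, phi = 0.0000
r_z = cos(theta) = 0.9010

0.9010


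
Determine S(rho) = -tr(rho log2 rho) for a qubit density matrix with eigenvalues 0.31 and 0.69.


S = -p*log2(p) - (1-p)*log2(1-p)
p = 0.3100, 1-p = 0.6900
= -0.3100 * log2(0.3100) - 0.6900 * log2(0.6900)
= -(-0.5238) - (-0.3694)
= 0.8932

0.8932


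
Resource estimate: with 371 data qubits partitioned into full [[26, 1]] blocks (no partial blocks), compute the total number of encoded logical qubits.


Each code block uses 26 physical qubits for 1 logical qubit(s).
Number of complete blocks = floor(371 / 26) = 14
Logical qubits = 14 * 1
= 14

14


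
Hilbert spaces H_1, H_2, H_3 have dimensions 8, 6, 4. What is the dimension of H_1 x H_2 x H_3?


dim(H_1 x H_2 x H_3) = 8 * 6 * 4
= 48 * 4
= 192

192


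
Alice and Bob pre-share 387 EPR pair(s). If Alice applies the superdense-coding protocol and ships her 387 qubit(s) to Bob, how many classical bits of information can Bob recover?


Superdense coding allows 2 classical bits per shared entangled pair.
387 pair(s) -> 2 * 387 = 774 classical bits

774


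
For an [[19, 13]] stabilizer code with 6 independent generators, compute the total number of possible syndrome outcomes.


Each stabilizer generator gives a binary (+1 or -1) measurement outcome.
With 6 independent generators:
Total syndromes = 2^6
= 64

64


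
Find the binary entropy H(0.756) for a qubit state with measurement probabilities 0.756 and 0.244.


S = -p*log2(p) - (1-p)*log2(1-p)
p = 0.7560, 1-p = 0.2440
= -0.7560 * log2(0.7560) - 0.2440 * log2(0.2440)
= -(-0.3051) - (-0.4966)
= 0.8016

0.8016


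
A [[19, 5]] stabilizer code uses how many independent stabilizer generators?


For an [[n,k]] stabilizer code:
Number of stabilizer generators = n - k
= 19 - 5
= 14

14


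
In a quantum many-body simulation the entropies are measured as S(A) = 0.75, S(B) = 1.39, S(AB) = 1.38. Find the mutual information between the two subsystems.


I(A:B) = S(A) + S(B) - S(AB)
= 0.75 + 1.39 - 1.38
= 0.7600

0.7600


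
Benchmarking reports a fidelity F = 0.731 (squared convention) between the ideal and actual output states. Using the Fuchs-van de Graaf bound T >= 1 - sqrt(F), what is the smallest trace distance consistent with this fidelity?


Fuchs-van de Graaf (squared-fidelity convention): 1 - sqrt(F) <= T <= sqrt(1 - F).
Lower bound: T >= 1 - sqrt(F)
sqrt(F) = sqrt(0.731) = 0.8550
T >= 1 - 0.8550
T >= 0.1450

0.1450


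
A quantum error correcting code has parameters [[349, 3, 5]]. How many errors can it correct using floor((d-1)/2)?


Code parameters: [[349, 3, 5]], distance d = 5.
Number of correctable errors = floor((d-1)/2)
= floor((5 - 1)/2)
= floor(4/2)
= 2

2


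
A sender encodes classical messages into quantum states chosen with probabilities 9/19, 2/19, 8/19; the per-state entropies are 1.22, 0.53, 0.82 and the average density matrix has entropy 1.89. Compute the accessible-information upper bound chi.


chi = S(rho) - sum_i p_i * S(rho_i)
Weighted entropy = 9/19 * 1.22 + 2/19 * 0.53 + 8/19 * 0.82
= 0.9789
chi = 1.89 - 0.9789
= 0.9111

0.9111


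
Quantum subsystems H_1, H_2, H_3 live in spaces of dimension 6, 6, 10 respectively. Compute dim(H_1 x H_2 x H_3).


dim(H_1 x H_2 x H_3) = 6 * 6 * 10
= 36 * 10
= 360

360


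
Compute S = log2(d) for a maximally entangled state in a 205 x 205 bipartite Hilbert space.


For a maximally entangled state in d x d:
S = log2(d) = log2(205)
= 7.6795

7.6795


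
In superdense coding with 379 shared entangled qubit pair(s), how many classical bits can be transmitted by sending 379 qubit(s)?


Superdense coding allows 2 classical bits per shared entangled pair.
379 pair(s) -> 2 * 379 = 758 classical bits

758


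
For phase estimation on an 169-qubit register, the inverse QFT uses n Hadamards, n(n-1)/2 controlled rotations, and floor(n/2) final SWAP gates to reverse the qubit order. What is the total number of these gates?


Hadamard gates: 169
Controlled rotations: n*(n-1)/2 = 169*168/2 = 14196
SWAP gates: floor(n/2) = floor(169/2) = 84
Total = 169 + 14196 + 84
= 14449

14449


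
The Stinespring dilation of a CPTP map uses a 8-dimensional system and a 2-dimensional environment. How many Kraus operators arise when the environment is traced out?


Tracing out the environment in an orthonormal basis {|i>_E} gives Kraus operators K_i = <i|_E U |0>_E.
Number of Kraus operators = dim(H_env) = d_env
= 2

2


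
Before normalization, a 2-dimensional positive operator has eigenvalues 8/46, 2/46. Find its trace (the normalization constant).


tr(M) = sum of eigenvalues
= 8/46 + 2/46
= 10/46
= 0.2174

0.2174


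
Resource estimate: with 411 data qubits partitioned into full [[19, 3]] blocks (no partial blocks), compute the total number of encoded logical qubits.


Each code block uses 19 physical qubits for 3 logical qubit(s).
Number of complete blocks = floor(411 / 19) = 21
Logical qubits = 21 * 3
= 63

63


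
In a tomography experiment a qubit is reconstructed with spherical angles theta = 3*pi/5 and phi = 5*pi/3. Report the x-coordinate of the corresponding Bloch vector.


theta = 1.8850, phi = 5.2360
r_x = sin(theta)*cos(phi) = 0.9511 * 0.5000
r_x = 0.4755

0.4755


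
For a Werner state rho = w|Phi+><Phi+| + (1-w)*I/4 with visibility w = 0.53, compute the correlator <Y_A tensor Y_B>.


|Phi+> = (|00> + |11>)/sqrt(2)
For the pure Bell state, <Y_A Y_B> = -1 (Bell-state Pauli correlator).
The maximally-mixed part I/4 has tr(I/4 * P tensor P) = 0 for any traceless Pauli P.
So <Y_A Y_B>_rho = w * (-1) + (1 - w) * 0
= 0.53 * (-1)
= -0.5300

-0.5300


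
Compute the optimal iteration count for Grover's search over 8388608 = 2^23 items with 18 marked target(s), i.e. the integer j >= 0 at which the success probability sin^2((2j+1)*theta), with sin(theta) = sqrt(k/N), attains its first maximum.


After j Grover iterations the success probability is P(j) = sin^2((2j+1)*theta), where sin(theta) = sqrt(k/N).
N = 2^23 = 8388608, k = 18
sin(theta) = sqrt(k/N) = 0.00146484375
theta = arcsin(sqrt(k/N)) = 0.001464844274 rad
P(j) reaches its first maximum when (2j+1)*theta is as close as possible to pi/2, i.e. j = round(pi/(4*theta) - 1/2).
pi/(4*theta) - 1/2 = 535.6650
(For comparison, the common estimate pi/4 * sqrt(N/k) = 536.1651; the exact maximiser is used here.)
Optimal iterations = 536

536


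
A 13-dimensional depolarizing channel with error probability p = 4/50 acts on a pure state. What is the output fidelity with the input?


F = (1-p) + p/d
= (1 - 0.0800) + 0.0800/13
= 0.9200 + 0.0062
= 0.9262

0.9262


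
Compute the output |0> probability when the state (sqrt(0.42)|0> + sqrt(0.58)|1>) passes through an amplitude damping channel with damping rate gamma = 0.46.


For amplitude damping with parameter gamma on state sqrt(a)|0> + sqrt(b)|1>:
alpha^2 = 0.42, beta^2 = 0.58
P(|0>) = alpha^2 + gamma * beta^2
= 0.42 + 0.46 * 0.58
= 0.42 + 0.2668
= 0.6868

0.6868


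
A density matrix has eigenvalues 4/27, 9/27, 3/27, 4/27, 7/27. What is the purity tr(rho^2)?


tr(rho^2) = sum of eigenvalues squared
= (4/27)^2 + (9/27)^2 + (3/27)^2 + (4/27)^2 + (7/27)^2
= (16 + 81 + 9 + 16 + 49) / 729
= 171/729
= 0.2346

0.2346


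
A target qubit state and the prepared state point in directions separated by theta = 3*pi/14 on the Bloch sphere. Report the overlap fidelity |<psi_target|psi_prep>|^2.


For states separated by angle theta on Bloch sphere:
F = cos^2(theta/2)
theta = 3*pi/14 = 0.6732
theta/2 = 0.3366
cos(theta/2) = 0.9439
F = 0.8909

0.8909


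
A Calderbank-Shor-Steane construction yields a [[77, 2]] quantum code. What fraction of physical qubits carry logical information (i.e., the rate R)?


Code rate R = k/n
= 2/77
= 0.0260

0.0260


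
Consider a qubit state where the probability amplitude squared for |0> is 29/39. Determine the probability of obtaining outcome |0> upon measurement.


|alpha|^2 = 29/39 = 0.7436
|beta|^2 = 1 - 29/39 = 10/39 = 0.2564
P(|0>) = |alpha|^2 = 0.7436

0.7436


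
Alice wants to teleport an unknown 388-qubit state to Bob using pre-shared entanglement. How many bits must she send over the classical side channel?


Quantum teleportation requires 2 classical bits per qubit teleported.
388 qubit(s) -> 2 * 388 = 776 classical bits

776


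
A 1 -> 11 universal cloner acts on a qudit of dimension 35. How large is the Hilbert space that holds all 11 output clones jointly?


Output space = H^(tensor 11) where dim(H) = 35
dim = 35^11
= 1225 (after 2 factors)
= 42875 (after 3 factors)
= 1500625 (after 4 factors)
= 52521875 (after 5 factors)
= 1838265625 (after 6 factors)
= 64339296875 (after 7 factors)
= 2251875390625 (after 8 factors)
= 78815638671875 (after 9 factors)
= 2758547353515625 (after 10 factors)
= 96549157373046875 (after 11 factors)
= 96549157373046875

96549157373046875


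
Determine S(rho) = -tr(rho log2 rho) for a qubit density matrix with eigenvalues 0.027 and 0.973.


S = -p*log2(p) - (1-p)*log2(1-p)
p = 0.0270, 1-p = 0.9730
= -0.0270 * log2(0.0270) - 0.9730 * log2(0.9730)
= -(-0.1407) - (-0.0384)
= 0.1791

0.1791


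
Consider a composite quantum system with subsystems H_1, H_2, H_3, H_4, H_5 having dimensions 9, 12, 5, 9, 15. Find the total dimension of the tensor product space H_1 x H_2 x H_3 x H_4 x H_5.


dim(H_1 x H_2 x H_3 x H_4 x H_5) = 9 * 12 * 5 * 9 * 15
= 108 * 5 * 9 * 15
= 540 * 9 * 15
= 4860 * 15
= 72900

72900


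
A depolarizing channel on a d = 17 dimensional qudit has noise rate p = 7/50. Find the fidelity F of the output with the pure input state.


F = (1-p) + p/d
= (1 - 0.1400) + 0.1400/17
= 0.8600 + 0.0082
= 0.8682

0.8682


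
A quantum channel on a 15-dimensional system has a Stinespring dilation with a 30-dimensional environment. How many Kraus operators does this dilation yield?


Tracing out the environment in an orthonormal basis {|i>_E} gives Kraus operators K_i = <i|_E U |0>_E.
Number of Kraus operators = dim(H_env) = d_env
= 30

30


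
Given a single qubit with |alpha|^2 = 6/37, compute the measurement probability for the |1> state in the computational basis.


|alpha|^2 = 6/37 = 0.1622
|beta|^2 = 1 - 6/37 = 31/37 = 0.8378
P(|1>) = |beta|^2 = 0.8378

0.8378


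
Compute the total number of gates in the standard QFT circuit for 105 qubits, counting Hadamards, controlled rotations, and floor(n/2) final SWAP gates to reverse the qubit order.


Hadamard gates: 105
Controlled rotations: n*(n-1)/2 = 105*104/2 = 5460
SWAP gates: floor(n/2) = floor(105/2) = 52
Total = 105 + 5460 + 52
= 5617

5617


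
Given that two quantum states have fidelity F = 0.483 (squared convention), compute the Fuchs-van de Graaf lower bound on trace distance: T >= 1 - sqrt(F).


Fuchs-van de Graaf (squared-fidelity convention): 1 - sqrt(F) <= T <= sqrt(1 - F).
Lower bound: T >= 1 - sqrt(F)
sqrt(F) = sqrt(0.483) = 0.6950
T >= 1 - 0.6950
T >= 0.3050

0.3050


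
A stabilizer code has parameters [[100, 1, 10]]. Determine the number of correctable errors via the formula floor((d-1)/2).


Code parameters: [[100, 1, 10]], distance d = 10.
Number of correctable errors = floor((d-1)/2)
= floor((10 - 1)/2)
= floor(9/2)
= 4

4


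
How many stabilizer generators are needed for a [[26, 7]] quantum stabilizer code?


For an [[n,k]] stabilizer code:
Number of stabilizer generators = n - k
= 26 - 7
= 19

19


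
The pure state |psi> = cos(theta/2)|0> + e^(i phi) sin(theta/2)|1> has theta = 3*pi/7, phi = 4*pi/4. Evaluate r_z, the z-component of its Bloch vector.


theta = 1.3464, phi = 3.1416
r_z = cos(theta) = 0.2225

0.2225


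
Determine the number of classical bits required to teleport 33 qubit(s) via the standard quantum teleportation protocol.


Quantum teleportation requires 2 classical bits per qubit teleported.
33 qubit(s) -> 2 * 33 = 66 classical bits

66


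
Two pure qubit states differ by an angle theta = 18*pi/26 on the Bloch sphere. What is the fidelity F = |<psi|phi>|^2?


For states separated by angle theta on Bloch sphere:
F = cos^2(theta/2)
theta = 18*pi/26 = 2.1749
theta/2 = 1.0875
cos(theta/2) = 0.4647
F = 0.2160

0.2160


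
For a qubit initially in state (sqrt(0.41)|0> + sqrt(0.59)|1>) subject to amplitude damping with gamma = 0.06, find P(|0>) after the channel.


For amplitude damping with parameter gamma on state sqrt(a)|0> + sqrt(b)|1>:
alpha^2 = 0.41, beta^2 = 0.59
P(|0>) = alpha^2 + gamma * beta^2
= 0.41 + 0.06 * 0.59
= 0.41 + 0.0354
= 0.4454

0.4454


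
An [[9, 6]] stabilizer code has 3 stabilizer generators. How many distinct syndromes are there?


Each stabilizer generator gives a binary (+1 or -1) measurement outcome.
With 3 independent generators:
Total syndromes = 2^3
= 8

8


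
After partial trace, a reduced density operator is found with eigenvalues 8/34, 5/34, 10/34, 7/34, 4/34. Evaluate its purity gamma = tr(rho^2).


tr(rho^2) = sum of eigenvalues squared
= (8/34)^2 + (5/34)^2 + (10/34)^2 + (7/34)^2 + (4/34)^2
= (64 + 25 + 100 + 49 + 16) / 1156
= 254/1156
= 0.2197

0.2197


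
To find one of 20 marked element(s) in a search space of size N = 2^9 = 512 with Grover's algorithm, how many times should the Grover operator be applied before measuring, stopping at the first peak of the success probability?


After j Grover iterations the success probability is P(j) = sin^2((2j+1)*theta), where sin(theta) = sqrt(k/N).
N = 2^9 = 512, k = 20
sin(theta) = sqrt(k/N) = 0.1976423538
theta = arcsin(sqrt(k/N)) = 0.1989522465 rad
P(j) reaches its first maximum when (2j+1)*theta is as close as possible to pi/2, i.e. j = round(pi/(4*theta) - 1/2).
pi/(4*theta) - 1/2 = 3.4477
(For comparison, the common estimate pi/4 * sqrt(N/k) = 3.9738; the exact maximiser is used here.)
Optimal iterations = 3

3


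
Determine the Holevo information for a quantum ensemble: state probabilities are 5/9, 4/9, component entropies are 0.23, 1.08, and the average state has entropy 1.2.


chi = S(rho) - sum_i p_i * S(rho_i)
Weighted entropy = 5/9 * 0.23 + 4/9 * 1.08
= 0.6078
chi = 1.2 - 0.6078
= 0.5922

0.5922


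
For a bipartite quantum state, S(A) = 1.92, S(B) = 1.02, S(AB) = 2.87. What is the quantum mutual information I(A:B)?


I(A:B) = S(A) + S(B) - S(AB)
= 1.92 + 1.02 - 2.87
= 0.0700

0.0700


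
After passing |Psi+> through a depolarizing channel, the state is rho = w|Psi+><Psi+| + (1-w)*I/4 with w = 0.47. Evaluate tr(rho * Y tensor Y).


|Psi+> = (|01> + |10>)/sqrt(2)
For the pure Bell state, <Y_A Y_B> = +1 (Bell-state Pauli correlator).
The maximally-mixed part I/4 has tr(I/4 * P tensor P) = 0 for any traceless Pauli P.
So <Y_A Y_B>_rho = w * (+1) + (1 - w) * 0
= 0.47 * (+1)
= 0.4700

0.4700


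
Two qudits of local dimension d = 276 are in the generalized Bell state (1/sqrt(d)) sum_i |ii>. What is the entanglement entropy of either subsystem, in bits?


For a maximally entangled state in d x d:
S = log2(d) = log2(276)
= 8.1085

8.1085


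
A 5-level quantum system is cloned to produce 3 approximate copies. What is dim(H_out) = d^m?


Output space = H^(tensor 3) where dim(H) = 5
dim = 5^3
= 25 (after 2 factors)
= 125 (after 3 factors)
= 125

125


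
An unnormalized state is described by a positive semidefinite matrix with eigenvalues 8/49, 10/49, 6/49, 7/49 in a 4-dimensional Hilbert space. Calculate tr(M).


tr(M) = sum of eigenvalues
= 8/49 + 10/49 + 6/49 + 7/49
= 31/49
= 0.6327

0.6327


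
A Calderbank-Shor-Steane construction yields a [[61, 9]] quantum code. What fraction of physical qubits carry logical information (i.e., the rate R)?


Code rate R = k/n
= 9/61
= 0.1475

0.1475


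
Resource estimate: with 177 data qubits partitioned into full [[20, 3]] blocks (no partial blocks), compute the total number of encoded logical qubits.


Each code block uses 20 physical qubits for 3 logical qubit(s).
Number of complete blocks = floor(177 / 20) = 8
Logical qubits = 8 * 3
= 24

24


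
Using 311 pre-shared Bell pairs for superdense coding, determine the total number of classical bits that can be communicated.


Superdense coding allows 2 classical bits per shared entangled pair.
311 pair(s) -> 2 * 311 = 622 classical bits

622


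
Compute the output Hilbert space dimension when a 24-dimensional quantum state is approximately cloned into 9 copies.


Output space = H^(tensor 9) where dim(H) = 24
dim = 24^9
= 576 (after 2 factors)
= 13824 (after 3 factors)
= 331776 (after 4 factors)
= 7962624 (after 5 factors)
= 191102976 (after 6 factors)
= 4586471424 (after 7 factors)
= 110075314176 (after 8 factors)
= 2641807540224 (after 9 factors)
= 2641807540224

2641807540224


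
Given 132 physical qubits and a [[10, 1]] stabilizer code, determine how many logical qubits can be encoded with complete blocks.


Each code block uses 10 physical qubits for 1 logical qubit(s).
Number of complete blocks = floor(132 / 10) = 13
Logical qubits = 13 * 1
= 13

13


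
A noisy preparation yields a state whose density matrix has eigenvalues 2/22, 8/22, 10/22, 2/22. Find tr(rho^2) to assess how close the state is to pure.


tr(rho^2) = sum of eigenvalues squared
= (2/22)^2 + (8/22)^2 + (10/22)^2 + (2/22)^2
= (4 + 64 + 100 + 4) / 484
= 172/484
= 0.3554

0.3554


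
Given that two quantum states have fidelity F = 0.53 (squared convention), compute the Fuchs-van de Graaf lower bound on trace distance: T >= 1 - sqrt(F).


Fuchs-van de Graaf (squared-fidelity convention): 1 - sqrt(F) <= T <= sqrt(1 - F).
Lower bound: T >= 1 - sqrt(F)
sqrt(F) = sqrt(0.53) = 0.7280
T >= 1 - 0.7280
T >= 0.2720

0.2720


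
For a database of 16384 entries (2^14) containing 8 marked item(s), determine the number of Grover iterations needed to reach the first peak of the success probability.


After j Grover iterations the success probability is P(j) = sin^2((2j+1)*theta), where sin(theta) = sqrt(k/N).
N = 2^14 = 16384, k = 8
sin(theta) = sqrt(k/N) = 0.02209708691
theta = arcsin(sqrt(k/N)) = 0.02209888557 rad
P(j) reaches its first maximum when (2j+1)*theta is as close as possible to pi/2, i.e. j = round(pi/(4*theta) - 1/2).
pi/(4*theta) - 1/2 = 35.0402
(For comparison, the common estimate pi/4 * sqrt(N/k) = 35.5431; the exact maximiser is used here.)
Optimal iterations = 35

35


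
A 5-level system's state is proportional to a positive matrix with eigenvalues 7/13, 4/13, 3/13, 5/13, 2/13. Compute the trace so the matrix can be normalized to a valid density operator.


tr(M) = sum of eigenvalues
= 7/13 + 4/13 + 3/13 + 5/13 + 2/13
= 21/13
= 1.6154

1.6154


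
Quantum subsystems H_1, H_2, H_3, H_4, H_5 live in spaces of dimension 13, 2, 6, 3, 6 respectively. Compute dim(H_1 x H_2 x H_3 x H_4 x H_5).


dim(H_1 x H_2 x H_3 x H_4 x H_5) = 13 * 2 * 6 * 3 * 6
= 26 * 6 * 3 * 6
= 156 * 3 * 6
= 468 * 6
= 2808

2808


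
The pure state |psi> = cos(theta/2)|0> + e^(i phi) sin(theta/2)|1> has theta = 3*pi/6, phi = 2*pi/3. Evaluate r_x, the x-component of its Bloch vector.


theta = 1.5708, phi = 2.0944
r_x = sin(theta)*cos(phi) = 1.0000 * -0.5000
r_x = -0.5000

-0.5000


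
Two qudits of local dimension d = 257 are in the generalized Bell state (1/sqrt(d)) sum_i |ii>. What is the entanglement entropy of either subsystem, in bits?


For a maximally entangled state in d x d:
S = log2(d) = log2(257)
= 8.0056

8.0056


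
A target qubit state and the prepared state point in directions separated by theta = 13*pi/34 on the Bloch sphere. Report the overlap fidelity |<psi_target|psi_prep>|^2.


For states separated by angle theta on Bloch sphere:
F = cos^2(theta/2)
theta = 13*pi/34 = 1.2012
theta/2 = 0.6006
cos(theta/2) = 0.8250
F = 0.6806

0.6806


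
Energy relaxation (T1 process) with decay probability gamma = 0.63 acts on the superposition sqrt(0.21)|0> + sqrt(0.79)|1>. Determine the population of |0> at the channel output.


For amplitude damping with parameter gamma on state sqrt(a)|0> + sqrt(b)|1>:
alpha^2 = 0.21, beta^2 = 0.79
P(|0>) = alpha^2 + gamma * beta^2
= 0.21 + 0.63 * 0.79
= 0.21 + 0.4977
= 0.7077

0.7077


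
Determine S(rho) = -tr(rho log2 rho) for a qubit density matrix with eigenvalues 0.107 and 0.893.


S = -p*log2(p) - (1-p)*log2(1-p)
p = 0.1070, 1-p = 0.8930
= -0.1070 * log2(0.1070) - 0.8930 * log2(0.8930)
= -(-0.3450) - (-0.1458)
= 0.4908

0.4908


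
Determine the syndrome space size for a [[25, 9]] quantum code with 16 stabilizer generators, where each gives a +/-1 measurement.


Each stabilizer generator gives a binary (+1 or -1) measurement outcome.
With 16 independent generators:
Total syndromes = 2^16
= 65536

65536


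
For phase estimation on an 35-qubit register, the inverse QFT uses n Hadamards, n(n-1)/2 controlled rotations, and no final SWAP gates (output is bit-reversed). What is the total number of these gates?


Hadamard gates: 35
Controlled rotations: n*(n-1)/2 = 35*34/2 = 595
SWAP gates: 0 (omitted)
Total = 35 + 595
= 630

630


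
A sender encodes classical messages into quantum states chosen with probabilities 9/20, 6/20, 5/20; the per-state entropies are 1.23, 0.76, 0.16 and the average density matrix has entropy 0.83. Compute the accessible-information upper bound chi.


chi = S(rho) - sum_i p_i * S(rho_i)
Weighted entropy = 9/20 * 1.23 + 6/20 * 0.76 + 5/20 * 0.16
= 0.8215
chi = 0.83 - 0.8215
= 0.0085

0.0085


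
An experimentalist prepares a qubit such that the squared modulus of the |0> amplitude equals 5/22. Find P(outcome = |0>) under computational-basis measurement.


|alpha|^2 = 5/22 = 0.2273
|beta|^2 = 1 - 5/22 = 17/22 = 0.7727
P(|0>) = |alpha|^2 = 0.2273

0.2273


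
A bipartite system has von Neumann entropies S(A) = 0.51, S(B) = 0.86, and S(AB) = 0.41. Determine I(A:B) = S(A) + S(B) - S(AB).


I(A:B) = S(A) + S(B) - S(AB)
= 0.51 + 0.86 - 0.41
= 0.9600

0.9600


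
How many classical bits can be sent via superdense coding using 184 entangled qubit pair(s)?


Superdense coding allows 2 classical bits per shared entangled pair.
184 pair(s) -> 2 * 184 = 368 classical bits

368


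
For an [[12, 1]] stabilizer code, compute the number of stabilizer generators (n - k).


For an [[n,k]] stabilizer code:
Number of stabilizer generators = n - k
= 12 - 1
= 11

11


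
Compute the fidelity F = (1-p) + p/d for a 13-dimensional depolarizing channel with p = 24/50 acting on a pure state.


F = (1-p) + p/d
= (1 - 0.4800) + 0.4800/13
= 0.5200 + 0.0369
= 0.5569

0.5569


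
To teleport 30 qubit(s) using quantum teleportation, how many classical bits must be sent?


Quantum teleportation requires 2 classical bits per qubit teleported.
30 qubit(s) -> 2 * 30 = 60 classical bits

60


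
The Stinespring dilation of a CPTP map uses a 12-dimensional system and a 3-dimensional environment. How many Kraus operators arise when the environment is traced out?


Tracing out the environment in an orthonormal basis {|i>_E} gives Kraus operators K_i = <i|_E U |0>_E.
Number of Kraus operators = dim(H_env) = d_env
= 3

3


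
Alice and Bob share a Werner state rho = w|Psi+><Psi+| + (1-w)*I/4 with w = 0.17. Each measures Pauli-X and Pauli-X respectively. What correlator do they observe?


|Psi+> = (|01> + |10>)/sqrt(2)
For the pure Bell state, <X_A X_B> = +1 (Bell-state Pauli correlator).
The maximally-mixed part I/4 has tr(I/4 * P tensor P) = 0 for any traceless Pauli P.
So <X_A X_B>_rho = w * (+1) + (1 - w) * 0
= 0.17 * (+1)
= 0.1700

0.1700


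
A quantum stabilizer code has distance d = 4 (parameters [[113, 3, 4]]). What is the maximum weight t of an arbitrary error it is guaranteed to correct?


Code parameters: [[113, 3, 4]], distance d = 4.
Number of correctable errors = floor((d-1)/2)
= floor((4 - 1)/2)
= floor(3/2)
= 1

1


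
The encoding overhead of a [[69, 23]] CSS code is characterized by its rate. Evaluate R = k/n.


Code rate R = k/n
= 23/69
= 0.3333

0.3333


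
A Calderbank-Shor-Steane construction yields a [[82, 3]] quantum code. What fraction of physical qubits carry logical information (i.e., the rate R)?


Code rate R = k/n
= 3/82
= 0.0366

0.0366


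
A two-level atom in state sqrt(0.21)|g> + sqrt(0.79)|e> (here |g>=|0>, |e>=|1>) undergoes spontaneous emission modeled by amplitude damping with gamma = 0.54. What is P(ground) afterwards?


For amplitude damping with parameter gamma on state sqrt(a)|0> + sqrt(b)|1>:
alpha^2 = 0.21, beta^2 = 0.79
P(|0>) = alpha^2 + gamma * beta^2
= 0.21 + 0.54 * 0.79
= 0.21 + 0.4266
= 0.6366

0.6366


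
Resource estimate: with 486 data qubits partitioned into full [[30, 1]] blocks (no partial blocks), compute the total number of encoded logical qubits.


Each code block uses 30 physical qubits for 1 logical qubit(s).
Number of complete blocks = floor(486 / 30) = 16
Logical qubits = 16 * 1
= 16

16


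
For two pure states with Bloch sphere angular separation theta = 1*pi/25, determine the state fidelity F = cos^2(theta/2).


For states separated by angle theta on Bloch sphere:
F = cos^2(theta/2)
theta = 1*pi/25 = 0.1257
theta/2 = 0.0628
cos(theta/2) = 0.9980
F = 0.9961

0.9961


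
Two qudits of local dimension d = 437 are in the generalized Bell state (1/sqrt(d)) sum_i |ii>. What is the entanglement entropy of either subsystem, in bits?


For a maximally entangled state in d x d:
S = log2(d) = log2(437)
= 8.7715

8.7715


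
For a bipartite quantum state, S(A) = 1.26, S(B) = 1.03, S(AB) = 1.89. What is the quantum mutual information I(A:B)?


I(A:B) = S(A) + S(B) - S(AB)
= 1.26 + 1.03 - 1.89
= 0.4000

0.4000


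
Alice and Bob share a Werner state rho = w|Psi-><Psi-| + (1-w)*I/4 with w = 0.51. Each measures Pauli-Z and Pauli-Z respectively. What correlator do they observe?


|Psi-> = (|01> - |10>)/sqrt(2)
For the pure Bell state, <Z_A Z_B> = -1 (Bell-state Pauli correlator).
The maximally-mixed part I/4 has tr(I/4 * P tensor P) = 0 for any traceless Pauli P.
So <Z_A Z_B>_rho = w * (-1) + (1 - w) * 0
= 0.51 * (-1)
= -0.5100

-0.5100


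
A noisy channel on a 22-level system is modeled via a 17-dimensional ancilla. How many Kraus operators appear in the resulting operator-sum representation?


Tracing out the environment in an orthonormal basis {|i>_E} gives Kraus operators K_i = <i|_E U |0>_E.
Number of Kraus operators = dim(H_env) = d_env
= 17

17


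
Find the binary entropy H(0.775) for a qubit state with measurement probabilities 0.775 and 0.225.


S = -p*log2(p) - (1-p)*log2(1-p)
p = 0.7750, 1-p = 0.2250
= -0.7750 * log2(0.7750) - 0.2250 * log2(0.2250)
= -(-0.2850) - (-0.4842)
= 0.7692

0.7692


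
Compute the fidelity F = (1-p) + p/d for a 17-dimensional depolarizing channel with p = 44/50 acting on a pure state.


F = (1-p) + p/d
= (1 - 0.8800) + 0.8800/17
= 0.1200 + 0.0518
= 0.1718

0.1718


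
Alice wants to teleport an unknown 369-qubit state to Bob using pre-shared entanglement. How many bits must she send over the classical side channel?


Quantum teleportation requires 2 classical bits per qubit teleported.
369 qubit(s) -> 2 * 369 = 738 classical bits

738


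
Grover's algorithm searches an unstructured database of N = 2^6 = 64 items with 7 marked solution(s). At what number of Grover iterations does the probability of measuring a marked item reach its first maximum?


After j Grover iterations the success probability is P(j) = sin^2((2j+1)*theta), where sin(theta) = sqrt(k/N).
N = 2^6 = 64, k = 7
sin(theta) = sqrt(k/N) = 0.3307189139
theta = arcsin(sqrt(k/N)) = 0.3370652533 rad
P(j) reaches its first maximum when (2j+1)*theta is as close as possible to pi/2, i.e. j = round(pi/(4*theta) - 1/2).
pi/(4*theta) - 1/2 = 1.8301
(For comparison, the common estimate pi/4 * sqrt(N/k) = 2.3748; the exact maximiser is used here.)
Optimal iterations = 2

2


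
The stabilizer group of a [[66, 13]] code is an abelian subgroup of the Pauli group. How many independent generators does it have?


For an [[n,k]] stabilizer code:
Number of stabilizer generators = n - k
= 66 - 13
= 53

53


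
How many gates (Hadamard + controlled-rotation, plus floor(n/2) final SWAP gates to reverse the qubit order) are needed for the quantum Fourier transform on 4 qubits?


Hadamard gates: 4
Controlled rotations: n*(n-1)/2 = 4*3/2 = 6
SWAP gates: floor(n/2) = floor(4/2) = 2
Total = 4 + 6 + 2
= 12

12


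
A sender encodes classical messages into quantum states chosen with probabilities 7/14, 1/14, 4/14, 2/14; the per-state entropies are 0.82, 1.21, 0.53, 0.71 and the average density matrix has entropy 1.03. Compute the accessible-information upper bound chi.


chi = S(rho) - sum_i p_i * S(rho_i)
Weighted entropy = 7/14 * 0.82 + 1/14 * 1.21 + 4/14 * 0.53 + 2/14 * 0.71
= 0.7493
chi = 1.03 - 0.7493
= 0.2807

0.2807


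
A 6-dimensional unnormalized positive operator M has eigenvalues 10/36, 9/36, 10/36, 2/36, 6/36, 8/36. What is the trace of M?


tr(M) = sum of eigenvalues
= 10/36 + 9/36 + 10/36 + 2/36 + 6/36 + 8/36
= 45/36
= 1.2500

1.2500


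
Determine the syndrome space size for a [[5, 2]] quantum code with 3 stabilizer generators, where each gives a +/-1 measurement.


Each stabilizer generator gives a binary (+1 or -1) measurement outcome.
With 3 independent generators:
Total syndromes = 2^3
= 8

8


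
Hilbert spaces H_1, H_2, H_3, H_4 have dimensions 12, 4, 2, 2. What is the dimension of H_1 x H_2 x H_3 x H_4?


dim(H_1 x H_2 x H_3 x H_4) = 12 * 4 * 2 * 2
= 48 * 2 * 2
= 96 * 2
= 192

192


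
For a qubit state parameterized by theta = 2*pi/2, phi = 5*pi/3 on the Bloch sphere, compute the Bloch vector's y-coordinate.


theta = 3.1416, phi = 5.2360
r_y = sin(theta)*sin(phi) = 0.0000 * -0.8660
r_y = 0.0000

0.0000


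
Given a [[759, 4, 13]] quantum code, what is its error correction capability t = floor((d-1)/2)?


Code parameters: [[759, 4, 13]], distance d = 13.
Number of correctable errors = floor((d-1)/2)
= floor((13 - 1)/2)
= floor(12/2)
= 6

6


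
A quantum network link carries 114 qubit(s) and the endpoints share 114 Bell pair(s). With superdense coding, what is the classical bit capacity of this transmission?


Superdense coding allows 2 classical bits per shared entangled pair.
114 pair(s) -> 2 * 114 = 228 classical bits

228


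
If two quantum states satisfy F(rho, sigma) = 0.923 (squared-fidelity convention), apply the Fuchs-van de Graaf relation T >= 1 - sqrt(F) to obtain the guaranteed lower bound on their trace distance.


Fuchs-van de Graaf (squared-fidelity convention): 1 - sqrt(F) <= T <= sqrt(1 - F).
Lower bound: T >= 1 - sqrt(F)
sqrt(F) = sqrt(0.923) = 0.9607
T >= 1 - 0.9607
T >= 0.0393

0.0393


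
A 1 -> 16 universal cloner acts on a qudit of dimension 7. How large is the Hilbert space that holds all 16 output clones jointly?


Output space = H^(tensor 16) where dim(H) = 7
dim = 7^16
= 49 (after 2 factors)
= 343 (after 3 factors)
= 2401 (after 4 factors)
= 16807 (after 5 factors)
= 117649 (after 6 factors)
= 823543 (after 7 factors)
= 5764801 (after 8 factors)
= 40353607 (after 9 factors)
= 282475249 (after 10 factors)
= 1977326743 (after 11 factors)
= 13841287201 (after 12 factors)
= 96889010407 (after 13 factors)
= 678223072849 (after 14 factors)
= 4747561509943 (after 15 factors)
= 33232930569601 (after 16 factors)
= 33232930569601

33232930569601


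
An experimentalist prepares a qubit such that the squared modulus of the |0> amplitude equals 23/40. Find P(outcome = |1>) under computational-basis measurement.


|alpha|^2 = 23/40 = 0.5750
|beta|^2 = 1 - 23/40 = 17/40 = 0.4250
P(|1>) = |beta|^2 = 0.4250

0.4250


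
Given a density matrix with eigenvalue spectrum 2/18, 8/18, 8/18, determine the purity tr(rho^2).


tr(rho^2) = sum of eigenvalues squared
= (2/18)^2 + (8/18)^2 + (8/18)^2
= (4 + 64 + 64) / 324
= 132/324
= 0.4074

0.4074


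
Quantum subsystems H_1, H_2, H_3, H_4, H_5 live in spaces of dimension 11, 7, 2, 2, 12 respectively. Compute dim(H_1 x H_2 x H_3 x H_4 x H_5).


dim(H_1 x H_2 x H_3 x H_4 x H_5) = 11 * 7 * 2 * 2 * 12
= 77 * 2 * 2 * 12
= 154 * 2 * 12
= 308 * 12
= 3696

3696


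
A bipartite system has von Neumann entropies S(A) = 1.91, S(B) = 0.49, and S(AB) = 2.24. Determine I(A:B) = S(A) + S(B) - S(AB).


I(A:B) = S(A) + S(B) - S(AB)
= 1.91 + 0.49 - 2.24
= 0.1600

0.1600


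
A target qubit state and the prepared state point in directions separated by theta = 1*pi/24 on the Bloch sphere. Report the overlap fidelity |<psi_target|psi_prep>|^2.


For states separated by angle theta on Bloch sphere:
F = cos^2(theta/2)
theta = 1*pi/24 = 0.1309
theta/2 = 0.0654
cos(theta/2) = 0.9979
F = 0.9957

0.9957


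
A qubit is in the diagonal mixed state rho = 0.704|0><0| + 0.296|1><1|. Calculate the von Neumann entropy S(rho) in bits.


S = -p*log2(p) - (1-p)*log2(1-p)
p = 0.7040, 1-p = 0.2960
= -0.7040 * log2(0.7040) - 0.2960 * log2(0.2960)
= -(-0.3565) - (-0.5199)
= 0.8763

0.8763


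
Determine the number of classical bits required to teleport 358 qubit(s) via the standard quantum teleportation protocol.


Quantum teleportation requires 2 classical bits per qubit teleported.
358 qubit(s) -> 2 * 358 = 716 classical bits

716


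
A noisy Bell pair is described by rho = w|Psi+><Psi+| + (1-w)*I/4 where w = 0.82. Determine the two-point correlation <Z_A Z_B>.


|Psi+> = (|01> + |10>)/sqrt(2)
For the pure Bell state, <Z_A Z_B> = -1 (Bell-state Pauli correlator).
The maximally-mixed part I/4 has tr(I/4 * P tensor P) = 0 for any traceless Pauli P.
So <Z_A Z_B>_rho = w * (-1) + (1 - w) * 0
= 0.82 * (-1)
= -0.8200

-0.8200


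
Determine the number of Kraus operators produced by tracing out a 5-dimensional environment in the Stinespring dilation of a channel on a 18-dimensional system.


Tracing out the environment in an orthonormal basis {|i>_E} gives Kraus operators K_i = <i|_E U |0>_E.
Number of Kraus operators = dim(H_env) = d_env
= 5

5


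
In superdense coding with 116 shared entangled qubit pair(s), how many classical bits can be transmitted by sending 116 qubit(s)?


Superdense coding allows 2 classical bits per shared entangled pair.
116 pair(s) -> 2 * 116 = 232 classical bits

232


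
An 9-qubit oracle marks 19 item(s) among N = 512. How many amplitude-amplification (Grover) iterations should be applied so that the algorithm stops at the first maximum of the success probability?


After j Grover iterations the success probability is P(j) = sin^2((2j+1)*theta), where sin(theta) = sqrt(k/N).
N = 2^9 = 512, k = 19
sin(theta) = sqrt(k/N) = 0.1926379376
theta = arcsin(sqrt(k/N)) = 0.1938497303 rad
P(j) reaches its first maximum when (2j+1)*theta is as close as possible to pi/2, i.e. j = round(pi/(4*theta) - 1/2).
pi/(4*theta) - 1/2 = 3.5516
(For comparison, the common estimate pi/4 * sqrt(N/k) = 4.0771; the exact maximiser is used here.)
Optimal iterations = 4

4


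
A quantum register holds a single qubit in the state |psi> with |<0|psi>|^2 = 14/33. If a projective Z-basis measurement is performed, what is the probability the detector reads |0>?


|alpha|^2 = 14/33 = 0.4242
|beta|^2 = 1 - 14/33 = 19/33 = 0.5758
P(|0>) = |alpha|^2 = 0.4242

0.4242


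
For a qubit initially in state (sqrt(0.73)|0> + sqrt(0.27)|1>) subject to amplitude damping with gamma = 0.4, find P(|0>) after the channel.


For amplitude damping with parameter gamma on state sqrt(a)|0> + sqrt(b)|1>:
alpha^2 = 0.73, beta^2 = 0.27
P(|0>) = alpha^2 + gamma * beta^2
= 0.73 + 0.4 * 0.27
= 0.73 + 0.1080
= 0.8380

0.8380


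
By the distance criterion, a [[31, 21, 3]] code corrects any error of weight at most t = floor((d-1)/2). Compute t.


Code parameters: [[31, 21, 3]], distance d = 3.
Number of correctable errors = floor((d-1)/2)
= floor((3 - 1)/2)
= floor(2/2)
= 1

1


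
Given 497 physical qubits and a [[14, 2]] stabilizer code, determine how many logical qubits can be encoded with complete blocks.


Each code block uses 14 physical qubits for 2 logical qubit(s).
Number of complete blocks = floor(497 / 14) = 35
Logical qubits = 35 * 2
= 70

70
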